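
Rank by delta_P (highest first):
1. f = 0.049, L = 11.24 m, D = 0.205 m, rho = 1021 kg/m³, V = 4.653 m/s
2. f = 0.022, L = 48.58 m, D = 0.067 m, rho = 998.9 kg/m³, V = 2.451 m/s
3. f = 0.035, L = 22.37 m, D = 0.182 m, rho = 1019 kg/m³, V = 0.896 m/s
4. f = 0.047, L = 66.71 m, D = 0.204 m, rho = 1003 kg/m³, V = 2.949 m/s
Case 1: delta_P = 29.69 kPa
Case 2: delta_P = 47.86 kPa
Case 3: delta_P = 1.76 kPa
Case 4: delta_P = 67.03 kPa
Ranking (highest first): 4, 2, 1, 3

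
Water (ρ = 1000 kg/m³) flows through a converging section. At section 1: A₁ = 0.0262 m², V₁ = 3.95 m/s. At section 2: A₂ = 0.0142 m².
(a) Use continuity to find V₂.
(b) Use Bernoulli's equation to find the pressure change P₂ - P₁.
(a) Continuity: A₁V₁=A₂V₂ -> V₂=A₁V₁/A₂=0.0262*3.95/0.0142=7.29 m/s
(b) Bernoulli: P₂-P₁=0.5*rho*(V₁^2-V₂^2)/1000=0.5*1000*(3.95^2-7.29^2)/1000=-18.77 kPa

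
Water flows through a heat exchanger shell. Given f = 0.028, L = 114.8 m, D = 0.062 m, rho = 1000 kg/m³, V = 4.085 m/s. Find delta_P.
Formula: \Delta P = f \frac{L}{D} \frac{\rho V^2}{2}
delta_P = 0.028·(114.8/0.062)·0.5·1000·4.085²/1000 = 432.6 kPa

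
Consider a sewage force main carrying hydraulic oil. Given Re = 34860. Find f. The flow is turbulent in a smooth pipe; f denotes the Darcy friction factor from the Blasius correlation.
Formula: f = \frac{0.316}{Re^{0.25}}
f = 0.316/34860^0.25 = 0.02313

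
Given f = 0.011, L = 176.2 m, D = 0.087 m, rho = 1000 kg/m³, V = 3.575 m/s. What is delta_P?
Formula: \Delta P = f \frac{L}{D} \frac{\rho V^2}{2}
delta_P = 0.011·(176.2/0.087)·0.5·1000·3.575²/1000 = 142.4 kPa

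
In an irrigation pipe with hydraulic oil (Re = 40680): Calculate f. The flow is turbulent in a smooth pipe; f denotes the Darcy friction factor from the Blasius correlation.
Formula: f = \frac{0.316}{Re^{0.25}}
f = 0.316/40680^0.25 = 0.02225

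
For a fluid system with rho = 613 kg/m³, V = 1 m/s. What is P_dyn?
Formula: P_{dyn} = \frac{1}{2} \rho V^2
P_dyn = 0.5·613·1²/1000 = 0.3065 kPa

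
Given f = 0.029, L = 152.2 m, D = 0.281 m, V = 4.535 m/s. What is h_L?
Formula: h_L = f \frac{L}{D} \frac{V^2}{2g}
h_L = 0.029·(152.2/0.281)·4.535²/(2·9.81) = 16.47 m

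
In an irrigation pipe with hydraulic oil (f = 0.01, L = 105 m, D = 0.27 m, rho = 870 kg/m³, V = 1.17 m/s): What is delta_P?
Formula: \Delta P = f \frac{L}{D} \frac{\rho V^2}{2}
delta_P = 0.01·(105/0.27)·0.5·870·1.17²/1000 = 2.316 kPa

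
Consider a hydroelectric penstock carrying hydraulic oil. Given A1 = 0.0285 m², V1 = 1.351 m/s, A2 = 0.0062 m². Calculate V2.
Formula: V_2 = \frac{A_1 V_1}{A_2}
V2 = 0.0285·1.351/0.0062 = 6.21 m/s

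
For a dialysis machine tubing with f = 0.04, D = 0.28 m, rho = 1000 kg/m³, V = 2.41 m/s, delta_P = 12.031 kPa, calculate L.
Formula: \Delta P = f \frac{L}{D} \frac{\rho V^2}{2}
Substituting knowns: 12.031 = 0.04·(L/0.28)·0.5·1000·2.41²/1000
Solving for L: L = (12.031·1000)·0.28/(0.04·0.5·1000·2.41²) = 29 m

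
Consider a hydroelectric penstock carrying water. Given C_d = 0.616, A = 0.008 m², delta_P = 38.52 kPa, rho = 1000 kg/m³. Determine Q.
Formula: Q = C_d A \sqrt{\frac{2 \Delta P}{\rho}}
Q = 0.616·0.008·√(2·(38.52·1000)/1000)·1000 = 43.25 L/s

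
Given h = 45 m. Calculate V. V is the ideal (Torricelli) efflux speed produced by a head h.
Formula: V = \sqrt{2 g h}
V = √(2·9.81·45) = 29.71 m/s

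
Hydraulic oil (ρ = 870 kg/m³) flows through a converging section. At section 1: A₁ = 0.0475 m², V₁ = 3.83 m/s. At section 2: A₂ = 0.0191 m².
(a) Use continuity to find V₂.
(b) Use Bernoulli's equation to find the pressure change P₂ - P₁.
(a) Continuity: A₁V₁=A₂V₂ -> V₂=A₁V₁/A₂=0.0475*3.83/0.0191=9.52 m/s
(b) Bernoulli: P₂-P₁=0.5*rho*(V₁^2-V₂^2)/1000=0.5*870*(3.83^2-9.52^2)/1000=-33.04 kPa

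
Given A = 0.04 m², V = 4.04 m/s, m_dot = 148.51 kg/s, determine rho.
Formula: \dot{m} = \rho A V
Substituting knowns: 148.51 = rho·0.04·4.04
Solving for rho: rho = 148.51/(0.04·4.04) = 919 kg/m³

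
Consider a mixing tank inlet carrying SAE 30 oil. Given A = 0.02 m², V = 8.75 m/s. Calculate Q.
Formula: Q = A V
Q = 0.02·8.75·1000 = 175 L/s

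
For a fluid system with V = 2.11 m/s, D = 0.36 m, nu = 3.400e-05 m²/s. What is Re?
Formula: Re = \frac{V D}{\nu}
Re = 2.11·0.36/3.400e-05 = 22341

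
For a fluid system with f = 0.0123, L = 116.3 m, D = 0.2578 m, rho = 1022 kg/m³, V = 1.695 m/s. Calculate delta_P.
Formula: \Delta P = f \frac{L}{D} \frac{\rho V^2}{2}
delta_P = 0.0123·(116.3/0.2578)·0.5·1022·1.695²/1000 = 8.146 kPa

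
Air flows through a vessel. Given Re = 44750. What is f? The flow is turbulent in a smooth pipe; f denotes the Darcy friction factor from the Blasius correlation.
Formula: f = \frac{0.316}{Re^{0.25}}
f = 0.316/44750^0.25 = 0.02173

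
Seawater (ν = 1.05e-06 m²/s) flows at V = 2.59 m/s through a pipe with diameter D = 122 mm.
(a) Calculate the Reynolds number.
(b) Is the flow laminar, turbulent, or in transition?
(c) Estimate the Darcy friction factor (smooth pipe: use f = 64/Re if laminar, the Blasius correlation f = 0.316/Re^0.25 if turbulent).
(a) Re = V·D/ν = 2.59·0.122/1.05e-06 = 300930
(b) Flow regime: turbulent (Re > 4000)
(c) Friction factor: f = 0.316/Re^0.25 = 0.316/300930^0.25 = 0.01349 (Blasius is strictly valid for Re ≲ 1e5; used here as the smooth-pipe estimate the problem specifies)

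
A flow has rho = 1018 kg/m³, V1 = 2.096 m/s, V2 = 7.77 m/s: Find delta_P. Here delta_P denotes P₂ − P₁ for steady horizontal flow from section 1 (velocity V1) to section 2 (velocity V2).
Formula: \Delta P = \frac{1}{2} \rho (V_1^2 - V_2^2)
delta_P = 0.5·1018·(2.096² − 7.77²)/1000 = -28.49 kPa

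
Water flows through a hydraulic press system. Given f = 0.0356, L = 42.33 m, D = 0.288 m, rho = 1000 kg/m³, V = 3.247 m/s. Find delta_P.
Formula: \Delta P = f \frac{L}{D} \frac{\rho V^2}{2}
delta_P = 0.0356·(42.33/0.288)·0.5·1000·3.247²/1000 = 27.58 kPa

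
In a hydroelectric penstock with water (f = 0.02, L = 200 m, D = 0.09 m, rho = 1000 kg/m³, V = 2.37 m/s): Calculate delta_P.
Formula: \Delta P = f \frac{L}{D} \frac{\rho V^2}{2}
delta_P = 0.02·(200/0.09)·0.5·1000·2.37²/1000 = 124.8 kPa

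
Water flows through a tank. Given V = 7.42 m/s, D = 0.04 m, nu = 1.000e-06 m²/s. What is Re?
Formula: Re = \frac{V D}{\nu}
Re = 7.42·0.04/1.000e-06 = 296800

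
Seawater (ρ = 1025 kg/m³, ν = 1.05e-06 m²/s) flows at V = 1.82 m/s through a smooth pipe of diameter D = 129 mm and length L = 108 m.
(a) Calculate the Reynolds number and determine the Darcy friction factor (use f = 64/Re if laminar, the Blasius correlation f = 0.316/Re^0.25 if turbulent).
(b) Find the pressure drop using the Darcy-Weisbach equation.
(a) Re = V·D/ν = 1.82·0.129/1.05e-06 = 223600 → turbulent (Re > 4000); f = 0.316/Re^0.25 = 0.316/223600^0.25 = 0.014532 (Blasius is strictly valid for Re ≲ 1e5; used here as the smooth-pipe estimate the problem specifies)
(b) Darcy-Weisbach: ΔP = f·(L/D)·½ρV²/1000 = 0.014532·(108/0.129)·½·1025·1.82²/1000 = 20.65 kPa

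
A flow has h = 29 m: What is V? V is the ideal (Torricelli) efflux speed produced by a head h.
Formula: V = \sqrt{2 g h}
V = √(2·9.81·29) = 23.85 m/s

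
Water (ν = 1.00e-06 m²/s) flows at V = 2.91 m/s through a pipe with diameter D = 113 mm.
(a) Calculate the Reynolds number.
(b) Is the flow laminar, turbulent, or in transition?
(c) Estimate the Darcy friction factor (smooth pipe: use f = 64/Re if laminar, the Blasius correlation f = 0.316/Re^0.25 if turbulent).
(a) Re = V·D/ν = 2.91·0.113/1.00e-06 = 328830
(b) Flow regime: turbulent (Re > 4000)
(c) Friction factor: f = 0.316/Re^0.25 = 0.316/328830^0.25 = 0.0132 (Blasius is strictly valid for Re ≲ 1e5; used here as the smooth-pipe estimate the problem specifies)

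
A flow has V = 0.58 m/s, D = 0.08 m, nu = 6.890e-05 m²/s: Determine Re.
Formula: Re = \frac{V D}{\nu}
Re = 0.58·0.08/6.890e-05 = 673.4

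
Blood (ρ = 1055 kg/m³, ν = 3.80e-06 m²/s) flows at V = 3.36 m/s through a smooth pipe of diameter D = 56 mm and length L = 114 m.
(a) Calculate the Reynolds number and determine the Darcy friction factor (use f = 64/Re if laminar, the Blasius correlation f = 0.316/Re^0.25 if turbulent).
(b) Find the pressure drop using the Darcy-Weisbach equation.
(a) Re = V·D/ν = 3.36·0.056/3.80e-06 = 49516 → turbulent (Re > 4000); f = 0.316/Re^0.25 = 0.316/49516^0.25 = 0.021184
(b) Darcy-Weisbach: ΔP = f·(L/D)·½ρV²/1000 = 0.021184·(114/0.056)·½·1055·3.36²/1000 = 256.8 kPa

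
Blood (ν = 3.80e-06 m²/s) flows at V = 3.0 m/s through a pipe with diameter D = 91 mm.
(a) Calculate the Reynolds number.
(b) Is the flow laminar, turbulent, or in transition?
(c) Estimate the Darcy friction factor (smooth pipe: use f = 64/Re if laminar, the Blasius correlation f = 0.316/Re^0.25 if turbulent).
(a) Re = V·D/ν = 3.0·0.091/3.80e-06 = 71842
(b) Flow regime: turbulent (Re > 4000)
(c) Friction factor: f = 0.316/Re^0.25 = 0.316/71842^0.25 = 0.0193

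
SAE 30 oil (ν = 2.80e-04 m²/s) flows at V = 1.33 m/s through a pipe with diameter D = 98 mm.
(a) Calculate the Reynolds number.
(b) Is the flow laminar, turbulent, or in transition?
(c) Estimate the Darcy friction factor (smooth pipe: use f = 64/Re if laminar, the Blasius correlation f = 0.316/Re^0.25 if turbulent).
(a) Re = V·D/ν = 1.33·0.098/2.80e-04 = 465.5
(b) Flow regime: laminar (Re < 2300)
(c) Friction factor: f = 64/Re = 64/465.5 = 0.1375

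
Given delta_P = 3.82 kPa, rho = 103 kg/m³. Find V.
Formula: V = \sqrt{\frac{2 \Delta P}{\rho}}
V = √(2·(3.82·1000)/103) = 8.612 m/s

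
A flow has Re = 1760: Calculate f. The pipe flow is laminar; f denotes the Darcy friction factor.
Formula: f = \frac{64}{Re}
f = 64/1760 = 0.03636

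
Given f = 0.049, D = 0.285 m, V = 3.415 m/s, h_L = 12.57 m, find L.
Formula: h_L = f \frac{L}{D} \frac{V^2}{2g}
Substituting knowns: 12.57 = 0.049·(L/0.285)·3.415²/(2·9.81)
Solving for L: L = 12.57·2·9.81·0.285/(0.049·3.415²) = 123 m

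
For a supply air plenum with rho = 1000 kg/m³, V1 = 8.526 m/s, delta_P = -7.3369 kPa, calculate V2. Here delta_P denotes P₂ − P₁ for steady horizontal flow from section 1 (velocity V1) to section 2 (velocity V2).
Formula: \Delta P = \frac{1}{2} \rho (V_1^2 - V_2^2)
Substituting knowns: -7.3369 = 0.5·1000·(8.526² − V2²)/1000
Solving for V2: V2 = √(8.526² − 2·(-7.3369·1000)/1000) = 9.347 m/s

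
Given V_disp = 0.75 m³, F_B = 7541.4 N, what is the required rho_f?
Formula: F_B = \rho_f g V_{disp}
Substituting knowns: 7541.4 = rho_f·9.81·0.75
Solving for rho_f: rho_f = 7541.4/(9.81·0.75) = 1025 kg/m³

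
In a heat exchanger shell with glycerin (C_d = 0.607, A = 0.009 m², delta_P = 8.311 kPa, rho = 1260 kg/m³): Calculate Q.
Formula: Q = C_d A \sqrt{\frac{2 \Delta P}{\rho}}
Q = 0.607·0.009·√(2·(8.311·1000)/1260)·1000 = 19.84 L/s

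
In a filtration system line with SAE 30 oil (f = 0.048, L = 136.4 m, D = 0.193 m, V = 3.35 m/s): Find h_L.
Formula: h_L = f \frac{L}{D} \frac{V^2}{2g}
h_L = 0.048·(136.4/0.193)·3.35²/(2·9.81) = 19.4 m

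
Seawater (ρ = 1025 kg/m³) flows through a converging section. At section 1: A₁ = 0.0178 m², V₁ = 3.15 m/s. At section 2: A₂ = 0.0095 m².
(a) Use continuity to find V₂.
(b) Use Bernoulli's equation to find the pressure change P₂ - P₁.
(a) Continuity: A₁V₁=A₂V₂ -> V₂=A₁V₁/A₂=0.0178*3.15/0.0095=5.90 m/s
(b) Bernoulli: P₂-P₁=0.5*rho*(V₁^2-V₂^2)/1000=0.5*1025*(3.15^2-5.90^2)/1000=-12.75 kPa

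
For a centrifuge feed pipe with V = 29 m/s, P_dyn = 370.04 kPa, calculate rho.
Formula: P_{dyn} = \frac{1}{2} \rho V^2
Substituting knowns: 370.04 = 0.5·rho·29²/1000
Solving for rho: rho = 2·(370.04·1000)/29² = 880 kg/m³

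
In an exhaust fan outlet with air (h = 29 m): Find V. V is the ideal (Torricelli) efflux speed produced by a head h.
Formula: V = \sqrt{2 g h}
V = √(2·9.81·29) = 23.85 m/s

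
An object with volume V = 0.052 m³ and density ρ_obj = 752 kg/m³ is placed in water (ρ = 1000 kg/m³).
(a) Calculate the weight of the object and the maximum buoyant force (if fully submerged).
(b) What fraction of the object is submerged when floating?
(a) W=rho_obj*g*V=752*9.81*0.052=383.6 N; F_B(max)=rho*g*V=1000*9.81*0.052=510.1 N
(b) Floating fraction=rho_obj/rho=752/1000=0.752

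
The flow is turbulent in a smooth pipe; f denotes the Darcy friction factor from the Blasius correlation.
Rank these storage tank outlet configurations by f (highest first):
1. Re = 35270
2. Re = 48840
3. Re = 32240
Case 1: f = 0.02306
Case 2: f = 0.02126
Case 3: f = 0.02358
Ranking (highest first): 3, 1, 2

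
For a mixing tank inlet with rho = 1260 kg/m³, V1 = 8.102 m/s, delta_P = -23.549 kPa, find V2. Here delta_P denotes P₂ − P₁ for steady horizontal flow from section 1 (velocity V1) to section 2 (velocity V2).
Formula: \Delta P = \frac{1}{2} \rho (V_1^2 - V_2^2)
Substituting knowns: -23.549 = 0.5·1260·(8.102² − V2²)/1000
Solving for V2: V2 = √(8.102² − 2·(-23.549·1000)/1260) = 10.15 m/s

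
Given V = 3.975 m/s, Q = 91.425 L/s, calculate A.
Formula: Q = A V
Substituting knowns: 91.425 = A·3.975·1000
Solving for A: A = (91.425/1000)/3.975 = 0.023 m²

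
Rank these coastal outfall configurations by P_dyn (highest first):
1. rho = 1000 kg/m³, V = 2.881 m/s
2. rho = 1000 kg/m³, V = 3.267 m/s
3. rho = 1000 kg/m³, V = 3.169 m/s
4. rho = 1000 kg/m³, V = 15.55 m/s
Case 1: P_dyn = 4.15 kPa
Case 2: P_dyn = 5.337 kPa
Case 3: P_dyn = 5.021 kPa
Case 4: P_dyn = 120.9 kPa
Ranking (highest first): 4, 2, 3, 1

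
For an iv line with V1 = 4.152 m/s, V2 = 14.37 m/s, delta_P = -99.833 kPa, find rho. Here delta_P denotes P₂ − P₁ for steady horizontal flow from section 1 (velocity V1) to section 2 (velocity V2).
Formula: \Delta P = \frac{1}{2} \rho (V_1^2 - V_2^2)
Substituting knowns: -99.833 = 0.5·rho·(4.152² − 14.37²)/1000
Solving for rho: rho = 2·(-99.833·1000)/(4.152² − 14.37²) = 1055 kg/m³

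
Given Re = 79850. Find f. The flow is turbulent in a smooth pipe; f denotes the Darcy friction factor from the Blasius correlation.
Formula: f = \frac{0.316}{Re^{0.25}}
f = 0.316/79850^0.25 = 0.0188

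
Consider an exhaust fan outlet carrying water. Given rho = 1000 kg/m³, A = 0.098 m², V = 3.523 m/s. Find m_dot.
Formula: \dot{m} = \rho A V
m_dot = 1000·0.098·3.523 = 345.3 kg/s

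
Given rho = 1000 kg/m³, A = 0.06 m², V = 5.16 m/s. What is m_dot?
Formula: \dot{m} = \rho A V
m_dot = 1000·0.06·5.16 = 309.6 kg/s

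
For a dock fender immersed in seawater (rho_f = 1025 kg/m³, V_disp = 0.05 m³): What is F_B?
Formula: F_B = \rho_f g V_{disp}
F_B = 1025·9.81·0.05 = 502.8 N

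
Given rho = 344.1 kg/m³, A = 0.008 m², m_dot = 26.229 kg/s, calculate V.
Formula: \dot{m} = \rho A V
Substituting knowns: 26.229 = 344.1·0.008·V
Solving for V: V = 26.229/(344.1·0.008) = 9.528 m/s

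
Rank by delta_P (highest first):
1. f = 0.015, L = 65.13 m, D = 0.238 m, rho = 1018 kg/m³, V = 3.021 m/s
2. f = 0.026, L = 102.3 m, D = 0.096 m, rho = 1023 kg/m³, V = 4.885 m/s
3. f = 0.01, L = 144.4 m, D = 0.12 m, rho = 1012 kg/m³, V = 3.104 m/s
Case 1: delta_P = 19.07 kPa
Case 2: delta_P = 338.2 kPa
Case 3: delta_P = 58.67 kPa
Ranking (highest first): 2, 3, 1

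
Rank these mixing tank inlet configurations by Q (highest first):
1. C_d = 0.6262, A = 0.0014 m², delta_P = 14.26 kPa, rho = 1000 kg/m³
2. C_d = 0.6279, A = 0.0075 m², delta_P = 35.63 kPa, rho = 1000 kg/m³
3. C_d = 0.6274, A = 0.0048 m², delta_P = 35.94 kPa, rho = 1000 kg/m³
Case 1: Q = 4.682 L/s
Case 2: Q = 39.75 L/s
Case 3: Q = 25.53 L/s
Ranking (highest first): 2, 3, 1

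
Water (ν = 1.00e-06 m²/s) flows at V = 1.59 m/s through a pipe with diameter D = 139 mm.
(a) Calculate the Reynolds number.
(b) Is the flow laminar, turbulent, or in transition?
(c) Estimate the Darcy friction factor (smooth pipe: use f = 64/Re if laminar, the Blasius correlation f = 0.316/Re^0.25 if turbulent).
(a) Re = V·D/ν = 1.59·0.139/1.00e-06 = 221010
(b) Flow regime: turbulent (Re > 4000)
(c) Friction factor: f = 0.316/Re^0.25 = 0.316/221010^0.25 = 0.01457 (Blasius is strictly valid for Re ≲ 1e5; used here as the smooth-pipe estimate the problem specifies)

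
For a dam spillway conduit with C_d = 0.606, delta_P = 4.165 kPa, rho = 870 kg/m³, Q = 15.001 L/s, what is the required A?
Formula: Q = C_d A \sqrt{\frac{2 \Delta P}{\rho}}
Substituting knowns: 15.001 = 0.606·A·√(2·(4.165·1000)/870)·1000
Solving for A: A = (15.001/1000)/(0.606·√(2·(4.165·1000)/870)) = 0.008 m²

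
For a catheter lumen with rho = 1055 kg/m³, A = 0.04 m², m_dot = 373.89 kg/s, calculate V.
Formula: \dot{m} = \rho A V
Substituting knowns: 373.89 = 1055·0.04·V
Solving for V: V = 373.89/(1055·0.04) = 8.86 m/s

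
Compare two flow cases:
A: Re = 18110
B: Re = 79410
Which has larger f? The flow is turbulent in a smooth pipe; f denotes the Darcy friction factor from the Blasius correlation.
f(A) = 0.02724, f(B) = 0.01882. Answer: A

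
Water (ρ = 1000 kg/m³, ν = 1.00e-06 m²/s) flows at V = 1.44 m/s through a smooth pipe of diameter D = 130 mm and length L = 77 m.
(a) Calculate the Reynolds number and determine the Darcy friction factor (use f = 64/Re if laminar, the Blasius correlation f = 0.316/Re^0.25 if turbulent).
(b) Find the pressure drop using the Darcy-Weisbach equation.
(a) Re = V·D/ν = 1.44·0.13/1.00e-06 = 187200 → turbulent (Re > 4000); f = 0.316/Re^0.25 = 0.316/187200^0.25 = 0.015192 (Blasius is strictly valid for Re ≲ 1e5; used here as the smooth-pipe estimate the problem specifies)
(b) Darcy-Weisbach: ΔP = f·(L/D)·½ρV²/1000 = 0.015192·(77/0.130)·½·1000·1.44²/1000 = 9.329 kPa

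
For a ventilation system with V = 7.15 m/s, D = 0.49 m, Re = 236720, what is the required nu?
Formula: Re = \frac{V D}{\nu}
Substituting knowns: 236720 = 7.15·0.49/nu
Solving for nu: nu = 7.15·0.49/236720 = 1.480e-05 m²/s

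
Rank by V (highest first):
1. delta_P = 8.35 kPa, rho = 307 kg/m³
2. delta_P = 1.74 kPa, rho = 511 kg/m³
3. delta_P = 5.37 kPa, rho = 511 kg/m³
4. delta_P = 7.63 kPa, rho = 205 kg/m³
Case 1: V = 7.375 m/s
Case 2: V = 2.61 m/s
Case 3: V = 4.584 m/s
Case 4: V = 8.628 m/s
Ranking (highest first): 4, 1, 3, 2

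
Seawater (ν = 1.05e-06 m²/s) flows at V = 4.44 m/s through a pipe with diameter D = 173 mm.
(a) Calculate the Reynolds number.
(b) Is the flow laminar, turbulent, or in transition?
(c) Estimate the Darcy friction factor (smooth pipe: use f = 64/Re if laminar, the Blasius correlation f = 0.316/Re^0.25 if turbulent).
(a) Re = V·D/ν = 4.44·0.173/1.05e-06 = 731540
(b) Flow regime: turbulent (Re > 4000)
(c) Friction factor: f = 0.316/Re^0.25 = 0.316/731540^0.25 = 0.01081 (Blasius is strictly valid for Re ≲ 1e5; used here as the smooth-pipe estimate the problem specifies)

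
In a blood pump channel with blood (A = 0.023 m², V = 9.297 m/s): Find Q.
Formula: Q = A V
Q = 0.023·9.297·1000 = 213.8 L/s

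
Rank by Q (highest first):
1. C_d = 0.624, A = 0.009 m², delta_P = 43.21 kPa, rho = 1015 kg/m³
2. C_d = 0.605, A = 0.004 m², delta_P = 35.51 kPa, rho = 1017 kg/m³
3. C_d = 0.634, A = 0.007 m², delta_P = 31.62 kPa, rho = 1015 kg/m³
Case 1: Q = 51.82 L/s
Case 2: Q = 20.22 L/s
Case 3: Q = 35.03 L/s
Ranking (highest first): 1, 3, 2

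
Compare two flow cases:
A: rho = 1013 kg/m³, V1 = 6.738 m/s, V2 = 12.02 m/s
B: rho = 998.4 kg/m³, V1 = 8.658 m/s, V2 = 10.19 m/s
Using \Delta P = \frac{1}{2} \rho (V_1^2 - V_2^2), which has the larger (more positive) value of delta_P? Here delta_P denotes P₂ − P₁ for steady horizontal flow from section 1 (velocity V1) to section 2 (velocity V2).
delta_P(A) = -50.18 kPa, delta_P(B) = -14.41 kPa. Answer: B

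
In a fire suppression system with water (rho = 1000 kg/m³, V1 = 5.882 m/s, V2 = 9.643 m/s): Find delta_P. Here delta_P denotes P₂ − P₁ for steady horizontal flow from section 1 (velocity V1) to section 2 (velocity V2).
Formula: \Delta P = \frac{1}{2} \rho (V_1^2 - V_2^2)
delta_P = 0.5·1000·(5.882² − 9.643²)/1000 = -29.19 kPa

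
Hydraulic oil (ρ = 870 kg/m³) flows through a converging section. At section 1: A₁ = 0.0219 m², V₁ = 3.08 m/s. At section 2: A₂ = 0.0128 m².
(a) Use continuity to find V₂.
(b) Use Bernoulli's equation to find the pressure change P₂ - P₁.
(a) Continuity: A₁V₁=A₂V₂ -> V₂=A₁V₁/A₂=0.0219*3.08/0.0128=5.27 m/s
(b) Bernoulli: P₂-P₁=0.5*rho*(V₁^2-V₂^2)/1000=0.5*870*(3.08^2-5.27^2)/1000=-7.955 kPa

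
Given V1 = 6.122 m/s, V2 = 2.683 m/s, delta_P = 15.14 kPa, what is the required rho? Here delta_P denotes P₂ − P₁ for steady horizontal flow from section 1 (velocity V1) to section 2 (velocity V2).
Formula: \Delta P = \frac{1}{2} \rho (V_1^2 - V_2^2)
Substituting knowns: 15.14 = 0.5·rho·(6.122² − 2.683²)/1000
Solving for rho: rho = 2·(15.14·1000)/(6.122² − 2.683²) = 1000 kg/m³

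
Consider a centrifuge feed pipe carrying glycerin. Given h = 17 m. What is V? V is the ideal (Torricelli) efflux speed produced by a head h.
Formula: V = \sqrt{2 g h}
V = √(2·9.81·17) = 18.26 m/s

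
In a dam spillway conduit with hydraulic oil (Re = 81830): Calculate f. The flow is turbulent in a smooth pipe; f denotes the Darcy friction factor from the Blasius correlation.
Formula: f = \frac{0.316}{Re^{0.25}}
f = 0.316/81830^0.25 = 0.01868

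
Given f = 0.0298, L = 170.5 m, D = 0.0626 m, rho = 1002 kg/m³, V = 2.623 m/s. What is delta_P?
Formula: \Delta P = f \frac{L}{D} \frac{\rho V^2}{2}
delta_P = 0.0298·(170.5/0.0626)·0.5·1002·2.623²/1000 = 279.8 kPa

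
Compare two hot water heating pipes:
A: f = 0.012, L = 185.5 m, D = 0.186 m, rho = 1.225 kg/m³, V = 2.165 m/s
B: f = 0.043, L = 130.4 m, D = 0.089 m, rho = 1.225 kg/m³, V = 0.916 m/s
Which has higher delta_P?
delta_P(A) = 0.03436 kPa, delta_P(B) = 0.03238 kPa. Answer: A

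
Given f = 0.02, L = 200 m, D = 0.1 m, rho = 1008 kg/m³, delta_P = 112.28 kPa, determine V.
Formula: \Delta P = f \frac{L}{D} \frac{\rho V^2}{2}
Substituting knowns: 112.28 = 0.02·(200/0.1)·0.5·1008·V²/1000
Solving for V: V = √((112.28·1000)/(0.02·(200/0.1)·0.5·1008)) = 2.36 m/s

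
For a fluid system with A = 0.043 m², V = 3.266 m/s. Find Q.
Formula: Q = A V
Q = 0.043·3.266·1000 = 140.4 L/s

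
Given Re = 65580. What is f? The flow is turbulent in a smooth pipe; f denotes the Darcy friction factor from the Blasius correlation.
Formula: f = \frac{0.316}{Re^{0.25}}
f = 0.316/65580^0.25 = 0.01975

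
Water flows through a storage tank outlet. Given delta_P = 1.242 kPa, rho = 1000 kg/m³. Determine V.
Formula: V = \sqrt{\frac{2 \Delta P}{\rho}}
V = √(2·(1.242·1000)/1000) = 1.576 m/s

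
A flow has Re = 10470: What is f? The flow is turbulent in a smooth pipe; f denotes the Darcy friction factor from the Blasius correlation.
Formula: f = \frac{0.316}{Re^{0.25}}
f = 0.316/10470^0.25 = 0.03124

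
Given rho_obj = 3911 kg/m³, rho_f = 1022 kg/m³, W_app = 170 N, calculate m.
Formula: W_{app} = mg\left(1 - \frac{\rho_f}{\rho_{obj}}\right)
Substituting knowns: 170 = m·9.81·(1 − 1022/3911)
Solving for m: m = 170/(9.81·(1 − 1022/3911)) = 23.46 kg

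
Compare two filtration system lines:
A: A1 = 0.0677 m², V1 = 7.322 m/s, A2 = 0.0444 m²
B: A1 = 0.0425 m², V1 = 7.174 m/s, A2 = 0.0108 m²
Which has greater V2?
V2(A) = 11.16 m/s, V2(B) = 28.23 m/s. Answer: B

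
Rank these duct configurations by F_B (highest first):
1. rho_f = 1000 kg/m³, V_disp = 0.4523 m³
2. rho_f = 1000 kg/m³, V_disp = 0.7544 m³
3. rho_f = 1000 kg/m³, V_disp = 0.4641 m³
Case 1: F_B = 4437 N
Case 2: F_B = 7401 N
Case 3: F_B = 4553 N
Ranking (highest first): 2, 3, 1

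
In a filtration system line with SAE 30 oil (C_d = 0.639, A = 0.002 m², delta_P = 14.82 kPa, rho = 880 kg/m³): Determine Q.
Formula: Q = C_d A \sqrt{\frac{2 \Delta P}{\rho}}
Q = 0.639·0.002·√(2·(14.82·1000)/880)·1000 = 7.417 L/s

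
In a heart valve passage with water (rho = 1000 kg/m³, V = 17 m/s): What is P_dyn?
Formula: P_{dyn} = \frac{1}{2} \rho V^2
P_dyn = 0.5·1000·17²/1000 = 144.5 kPa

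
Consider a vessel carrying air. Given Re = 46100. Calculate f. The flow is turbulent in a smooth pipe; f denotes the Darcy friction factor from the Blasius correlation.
Formula: f = \frac{0.316}{Re^{0.25}}
f = 0.316/46100^0.25 = 0.02157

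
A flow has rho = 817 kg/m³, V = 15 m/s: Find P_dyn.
Formula: P_{dyn} = \frac{1}{2} \rho V^2
P_dyn = 0.5·817·15²/1000 = 91.91 kPa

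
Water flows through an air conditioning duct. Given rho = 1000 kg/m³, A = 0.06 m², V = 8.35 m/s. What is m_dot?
Formula: \dot{m} = \rho A V
m_dot = 1000·0.06·8.35 = 501 kg/s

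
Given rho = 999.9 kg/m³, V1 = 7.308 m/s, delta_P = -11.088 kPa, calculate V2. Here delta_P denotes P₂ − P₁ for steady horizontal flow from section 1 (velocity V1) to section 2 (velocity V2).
Formula: \Delta P = \frac{1}{2} \rho (V_1^2 - V_2^2)
Substituting knowns: -11.088 = 0.5·999.9·(7.308² − V2²)/1000
Solving for V2: V2 = √(7.308² − 2·(-11.088·1000)/999.9) = 8.694 m/s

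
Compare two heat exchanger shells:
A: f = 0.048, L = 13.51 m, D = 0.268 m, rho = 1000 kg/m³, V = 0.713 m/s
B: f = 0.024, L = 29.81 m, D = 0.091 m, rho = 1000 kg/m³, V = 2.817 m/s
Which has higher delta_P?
delta_P(A) = 0.6151 kPa, delta_P(B) = 31.19 kPa. Answer: B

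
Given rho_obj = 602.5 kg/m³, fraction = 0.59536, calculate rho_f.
Formula: f_{sub} = \frac{\rho_{obj}}{\rho_f}
Substituting knowns: 0.59536 = 602.5/rho_f
Solving for rho_f: rho_f = 602.5/0.59536 = 1012 kg/m³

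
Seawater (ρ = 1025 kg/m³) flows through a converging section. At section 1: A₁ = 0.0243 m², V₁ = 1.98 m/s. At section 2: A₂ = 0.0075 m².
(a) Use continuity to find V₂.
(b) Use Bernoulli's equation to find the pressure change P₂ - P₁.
(a) Continuity: A₁V₁=A₂V₂ -> V₂=A₁V₁/A₂=0.0243*1.98/0.0075=6.42 m/s
(b) Bernoulli: P₂-P₁=0.5*rho*(V₁^2-V₂^2)/1000=0.5*1025*(1.98^2-6.42^2)/1000=-19.11 kPa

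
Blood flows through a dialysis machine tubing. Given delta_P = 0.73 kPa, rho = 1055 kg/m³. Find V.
Formula: V = \sqrt{\frac{2 \Delta P}{\rho}}
V = √(2·(0.73·1000)/1055) = 1.176 m/s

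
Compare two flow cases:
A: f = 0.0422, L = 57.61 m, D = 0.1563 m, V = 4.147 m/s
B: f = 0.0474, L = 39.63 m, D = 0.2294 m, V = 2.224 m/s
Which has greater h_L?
h_L(A) = 13.63 m, h_L(B) = 2.064 m. Answer: A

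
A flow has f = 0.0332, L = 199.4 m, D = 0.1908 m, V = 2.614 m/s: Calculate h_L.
Formula: h_L = f \frac{L}{D} \frac{V^2}{2g}
h_L = 0.0332·(199.4/0.1908)·2.614²/(2·9.81) = 12.08 m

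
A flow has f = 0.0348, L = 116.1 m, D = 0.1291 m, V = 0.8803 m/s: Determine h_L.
Formula: h_L = f \frac{L}{D} \frac{V^2}{2g}
h_L = 0.0348·(116.1/0.1291)·0.8803²/(2·9.81) = 1.236 m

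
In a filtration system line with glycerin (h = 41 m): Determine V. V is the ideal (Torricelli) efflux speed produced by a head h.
Formula: V = \sqrt{2 g h}
V = √(2·9.81·41) = 28.36 m/s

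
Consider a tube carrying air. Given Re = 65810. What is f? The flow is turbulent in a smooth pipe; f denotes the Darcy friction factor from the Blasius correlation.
Formula: f = \frac{0.316}{Re^{0.25}}
f = 0.316/65810^0.25 = 0.01973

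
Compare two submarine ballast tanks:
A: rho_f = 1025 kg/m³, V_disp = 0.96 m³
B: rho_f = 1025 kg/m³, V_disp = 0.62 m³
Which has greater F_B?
F_B(A) = 9653 N, F_B(B) = 6234 N. Answer: A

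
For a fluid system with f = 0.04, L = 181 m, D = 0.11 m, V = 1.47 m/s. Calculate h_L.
Formula: h_L = f \frac{L}{D} \frac{V^2}{2g}
h_L = 0.04·(181/0.11)·1.47²/(2·9.81) = 7.249 m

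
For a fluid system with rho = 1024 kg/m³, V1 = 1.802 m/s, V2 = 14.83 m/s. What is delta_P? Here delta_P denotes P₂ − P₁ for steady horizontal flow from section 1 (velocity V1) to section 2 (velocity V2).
Formula: \Delta P = \frac{1}{2} \rho (V_1^2 - V_2^2)
delta_P = 0.5·1024·(1.802² − 14.83²)/1000 = -110.9 kPa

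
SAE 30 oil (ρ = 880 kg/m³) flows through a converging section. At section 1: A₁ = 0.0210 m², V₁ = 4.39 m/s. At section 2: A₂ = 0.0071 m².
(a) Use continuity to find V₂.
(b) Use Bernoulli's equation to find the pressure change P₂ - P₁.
(a) Continuity: A₁V₁=A₂V₂ -> V₂=A₁V₁/A₂=0.0210*4.39/0.0071=12.98 m/s
(b) Bernoulli: P₂-P₁=0.5*rho*(V₁^2-V₂^2)/1000=0.5*880*(4.39^2-12.98^2)/1000=-65.65 kPa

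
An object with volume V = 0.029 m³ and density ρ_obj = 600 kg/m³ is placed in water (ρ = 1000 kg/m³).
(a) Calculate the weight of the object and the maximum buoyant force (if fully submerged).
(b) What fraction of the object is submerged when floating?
(a) W=rho_obj*g*V=600*9.81*0.029=170.7 N; F_B(max)=rho*g*V=1000*9.81*0.029=284.5 N
(b) Floating fraction=rho_obj/rho=600/1000=0.600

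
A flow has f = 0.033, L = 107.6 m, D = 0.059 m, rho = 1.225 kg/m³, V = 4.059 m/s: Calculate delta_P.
Formula: \Delta P = f \frac{L}{D} \frac{\rho V^2}{2}
delta_P = 0.033·(107.6/0.059)·0.5·1.225·4.059²/1000 = 0.6073 kPa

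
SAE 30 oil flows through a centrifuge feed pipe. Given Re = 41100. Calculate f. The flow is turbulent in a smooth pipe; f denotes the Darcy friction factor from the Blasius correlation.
Formula: f = \frac{0.316}{Re^{0.25}}
f = 0.316/41100^0.25 = 0.02219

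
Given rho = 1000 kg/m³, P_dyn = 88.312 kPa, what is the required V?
Formula: P_{dyn} = \frac{1}{2} \rho V^2
Substituting knowns: 88.312 = 0.5·1000·V²/1000
Solving for V: V = √(2·(88.312·1000)/1000) = 13.29 m/s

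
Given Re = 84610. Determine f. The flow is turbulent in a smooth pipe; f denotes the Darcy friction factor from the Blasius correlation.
Formula: f = \frac{0.316}{Re^{0.25}}
f = 0.316/84610^0.25 = 0.01853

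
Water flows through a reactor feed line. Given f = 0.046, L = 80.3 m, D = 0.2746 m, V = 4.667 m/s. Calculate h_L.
Formula: h_L = f \frac{L}{D} \frac{V^2}{2g}
h_L = 0.046·(80.3/0.2746)·4.667²/(2·9.81) = 14.93 m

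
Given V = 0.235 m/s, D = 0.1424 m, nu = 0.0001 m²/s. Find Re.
Formula: Re = \frac{V D}{\nu}
Re = 0.235·0.1424/0.0001 = 334.6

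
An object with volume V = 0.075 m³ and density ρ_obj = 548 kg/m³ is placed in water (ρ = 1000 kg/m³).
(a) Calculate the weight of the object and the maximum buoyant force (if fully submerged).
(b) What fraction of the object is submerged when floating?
(a) W=rho_obj*g*V=548*9.81*0.075=403.2 N; F_B(max)=rho*g*V=1000*9.81*0.075=735.8 N
(b) Floating fraction=rho_obj/rho=548/1000=0.548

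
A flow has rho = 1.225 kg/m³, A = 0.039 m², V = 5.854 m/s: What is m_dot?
Formula: \dot{m} = \rho A V
m_dot = 1.225·0.039·5.854 = 0.2797 kg/s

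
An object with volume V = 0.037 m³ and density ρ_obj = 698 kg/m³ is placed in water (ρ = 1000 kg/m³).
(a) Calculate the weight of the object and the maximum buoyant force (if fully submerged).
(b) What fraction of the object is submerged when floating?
(a) W=rho_obj*g*V=698*9.81*0.037=253.4 N; F_B(max)=rho*g*V=1000*9.81*0.037=363.0 N
(b) Floating fraction=rho_obj/rho=698/1000=0.698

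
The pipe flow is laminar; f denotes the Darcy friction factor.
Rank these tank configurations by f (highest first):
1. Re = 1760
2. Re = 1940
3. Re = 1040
Case 1: f = 0.03636
Case 2: f = 0.03299
Case 3: f = 0.06154
Ranking (highest first): 3, 1, 2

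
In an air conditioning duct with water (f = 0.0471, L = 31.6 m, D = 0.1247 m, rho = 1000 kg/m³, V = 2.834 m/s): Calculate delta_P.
Formula: \Delta P = f \frac{L}{D} \frac{\rho V^2}{2}
delta_P = 0.0471·(31.6/0.1247)·0.5·1000·2.834²/1000 = 47.93 kPa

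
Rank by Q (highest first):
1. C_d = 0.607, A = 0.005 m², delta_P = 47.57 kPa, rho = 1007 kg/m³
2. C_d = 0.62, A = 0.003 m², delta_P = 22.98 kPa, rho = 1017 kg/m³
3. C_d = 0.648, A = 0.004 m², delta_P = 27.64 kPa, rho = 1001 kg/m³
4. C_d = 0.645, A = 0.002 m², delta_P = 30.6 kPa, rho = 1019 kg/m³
Case 1: Q = 29.5 L/s
Case 2: Q = 12.5 L/s
Case 3: Q = 19.26 L/s
Case 4: Q = 9.997 L/s
Ranking (highest first): 1, 3, 2, 4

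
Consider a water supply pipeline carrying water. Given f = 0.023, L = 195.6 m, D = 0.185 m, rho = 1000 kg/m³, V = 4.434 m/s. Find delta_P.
Formula: \Delta P = f \frac{L}{D} \frac{\rho V^2}{2}
delta_P = 0.023·(195.6/0.185)·0.5·1000·4.434²/1000 = 239 kPa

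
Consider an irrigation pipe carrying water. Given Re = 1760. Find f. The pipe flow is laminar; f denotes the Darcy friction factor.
Formula: f = \frac{64}{Re}
f = 64/1760 = 0.03636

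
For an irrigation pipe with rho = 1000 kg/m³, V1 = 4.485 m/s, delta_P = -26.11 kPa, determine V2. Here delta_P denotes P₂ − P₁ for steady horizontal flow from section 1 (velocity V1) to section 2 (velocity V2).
Formula: \Delta P = \frac{1}{2} \rho (V_1^2 - V_2^2)
Substituting knowns: -26.11 = 0.5·1000·(4.485² − V2²)/1000
Solving for V2: V2 = √(4.485² − 2·(-26.11·1000)/1000) = 8.505 m/s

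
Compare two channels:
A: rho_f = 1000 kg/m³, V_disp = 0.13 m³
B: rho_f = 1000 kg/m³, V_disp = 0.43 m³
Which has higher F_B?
F_B(A) = 1275 N, F_B(B) = 4218 N. Answer: B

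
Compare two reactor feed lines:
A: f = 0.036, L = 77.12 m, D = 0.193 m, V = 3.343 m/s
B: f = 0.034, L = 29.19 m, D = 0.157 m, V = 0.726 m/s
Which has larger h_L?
h_L(A) = 8.194 m, h_L(B) = 0.1698 m. Answer: A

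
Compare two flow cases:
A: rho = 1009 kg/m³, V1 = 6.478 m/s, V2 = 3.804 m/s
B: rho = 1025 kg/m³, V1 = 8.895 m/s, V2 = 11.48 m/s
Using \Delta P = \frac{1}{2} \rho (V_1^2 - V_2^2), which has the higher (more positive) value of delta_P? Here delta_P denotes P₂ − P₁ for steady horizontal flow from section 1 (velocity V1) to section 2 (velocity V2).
delta_P(A) = 13.87 kPa, delta_P(B) = -26.99 kPa. Answer: A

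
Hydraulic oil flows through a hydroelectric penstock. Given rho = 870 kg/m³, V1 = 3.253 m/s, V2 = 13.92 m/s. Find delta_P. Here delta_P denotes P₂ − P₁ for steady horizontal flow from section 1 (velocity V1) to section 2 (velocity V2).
Formula: \Delta P = \frac{1}{2} \rho (V_1^2 - V_2^2)
delta_P = 0.5·870·(3.253² − 13.92²)/1000 = -79.69 kPa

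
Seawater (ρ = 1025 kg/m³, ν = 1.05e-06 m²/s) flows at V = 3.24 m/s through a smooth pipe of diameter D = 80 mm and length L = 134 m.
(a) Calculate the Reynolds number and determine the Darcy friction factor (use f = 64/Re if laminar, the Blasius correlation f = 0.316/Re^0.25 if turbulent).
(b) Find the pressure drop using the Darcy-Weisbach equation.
(a) Re = V·D/ν = 3.24·0.08/1.05e-06 = 246860 → turbulent (Re > 4000); f = 0.316/Re^0.25 = 0.316/246860^0.25 = 0.014177 (Blasius is strictly valid for Re ≲ 1e5; used here as the smooth-pipe estimate the problem specifies)
(b) Darcy-Weisbach: ΔP = f·(L/D)·½ρV²/1000 = 0.014177·(134/0.080)·½·1025·3.24²/1000 = 127.8 kPa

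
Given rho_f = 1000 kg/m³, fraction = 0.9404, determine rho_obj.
Formula: f_{sub} = \frac{\rho_{obj}}{\rho_f}
Substituting knowns: 0.9404 = rho_obj/1000
Solving for rho_obj: rho_obj = 0.9404·1000 = 940.4 kg/m³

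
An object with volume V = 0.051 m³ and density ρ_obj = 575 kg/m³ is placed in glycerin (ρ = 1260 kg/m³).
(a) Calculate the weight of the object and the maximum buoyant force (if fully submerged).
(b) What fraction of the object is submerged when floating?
(a) W=rho_obj*g*V=575*9.81*0.051=287.7 N; F_B(max)=rho*g*V=1260*9.81*0.051=630.4 N
(b) Floating fraction=rho_obj/rho=575/1260=0.456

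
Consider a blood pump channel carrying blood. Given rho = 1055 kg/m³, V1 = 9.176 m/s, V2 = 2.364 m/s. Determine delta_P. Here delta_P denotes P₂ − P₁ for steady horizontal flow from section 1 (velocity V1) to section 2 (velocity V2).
Formula: \Delta P = \frac{1}{2} \rho (V_1^2 - V_2^2)
delta_P = 0.5·1055·(9.176² − 2.364²)/1000 = 41.47 kPa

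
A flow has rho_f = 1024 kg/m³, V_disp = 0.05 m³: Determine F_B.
Formula: F_B = \rho_f g V_{disp}
F_B = 1024·9.81·0.05 = 502.3 N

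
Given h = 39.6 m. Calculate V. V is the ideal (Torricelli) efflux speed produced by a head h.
Formula: V = \sqrt{2 g h}
V = √(2·9.81·39.6) = 27.87 m/s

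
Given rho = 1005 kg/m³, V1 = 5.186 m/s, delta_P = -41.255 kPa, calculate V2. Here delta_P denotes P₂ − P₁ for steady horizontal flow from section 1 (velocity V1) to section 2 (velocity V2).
Formula: \Delta P = \frac{1}{2} \rho (V_1^2 - V_2^2)
Substituting knowns: -41.255 = 0.5·1005·(5.186² − V2²)/1000
Solving for V2: V2 = √(5.186² − 2·(-41.255·1000)/1005) = 10.44 m/s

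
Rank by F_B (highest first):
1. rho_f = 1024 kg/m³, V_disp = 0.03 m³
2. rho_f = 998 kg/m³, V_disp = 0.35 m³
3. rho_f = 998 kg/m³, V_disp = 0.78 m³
Case 1: F_B = 301.4 N
Case 2: F_B = 3427 N
Case 3: F_B = 7636 N
Ranking (highest first): 3, 2, 1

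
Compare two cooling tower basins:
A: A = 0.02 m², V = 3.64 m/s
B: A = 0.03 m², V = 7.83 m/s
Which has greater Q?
Q(A) = 72.8 L/s, Q(B) = 234.9 L/s. Answer: B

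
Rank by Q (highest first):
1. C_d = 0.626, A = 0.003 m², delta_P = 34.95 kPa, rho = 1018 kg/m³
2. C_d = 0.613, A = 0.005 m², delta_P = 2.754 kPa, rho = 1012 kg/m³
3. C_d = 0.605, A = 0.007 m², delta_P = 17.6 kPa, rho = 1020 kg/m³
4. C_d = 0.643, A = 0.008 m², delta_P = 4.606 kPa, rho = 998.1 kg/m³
Case 1: Q = 15.56 L/s
Case 2: Q = 7.151 L/s
Case 3: Q = 24.88 L/s
Case 4: Q = 15.63 L/s
Ranking (highest first): 3, 4, 1, 2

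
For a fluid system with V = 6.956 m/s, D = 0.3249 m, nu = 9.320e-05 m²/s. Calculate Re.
Formula: Re = \frac{V D}{\nu}
Re = 6.956·0.3249/9.320e-05 = 24249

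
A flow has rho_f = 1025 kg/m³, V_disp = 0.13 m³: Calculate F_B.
Formula: F_B = \rho_f g V_{disp}
F_B = 1025·9.81·0.13 = 1307 N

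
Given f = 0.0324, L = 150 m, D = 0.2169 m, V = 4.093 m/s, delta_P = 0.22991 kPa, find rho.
Formula: \Delta P = f \frac{L}{D} \frac{\rho V^2}{2}
Substituting knowns: 0.22991 = 0.0324·(150/0.2169)·0.5·rho·4.093²/1000
Solving for rho: rho = (0.22991·1000)/(0.0324·(150/0.2169)·0.5·4.093²) = 1.225 kg/m³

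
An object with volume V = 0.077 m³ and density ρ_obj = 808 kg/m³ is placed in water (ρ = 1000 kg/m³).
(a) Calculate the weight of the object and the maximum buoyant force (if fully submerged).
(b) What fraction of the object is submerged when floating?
(a) W=rho_obj*g*V=808*9.81*0.077=610.3 N; F_B(max)=rho*g*V=1000*9.81*0.077=755.4 N
(b) Floating fraction=rho_obj/rho=808/1000=0.808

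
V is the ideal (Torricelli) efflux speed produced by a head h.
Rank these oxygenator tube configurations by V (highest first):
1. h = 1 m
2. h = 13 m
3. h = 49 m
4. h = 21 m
Case 1: V = 4.429 m/s
Case 2: V = 15.97 m/s
Case 3: V = 31.01 m/s
Case 4: V = 20.3 m/s
Ranking (highest first): 3, 4, 2, 1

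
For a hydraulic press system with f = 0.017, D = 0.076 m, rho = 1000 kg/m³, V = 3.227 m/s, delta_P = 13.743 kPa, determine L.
Formula: \Delta P = f \frac{L}{D} \frac{\rho V^2}{2}
Substituting knowns: 13.743 = 0.017·(L/0.076)·0.5·1000·3.227²/1000
Solving for L: L = (13.743·1000)·0.076/(0.017·0.5·1000·3.227²) = 11.8 m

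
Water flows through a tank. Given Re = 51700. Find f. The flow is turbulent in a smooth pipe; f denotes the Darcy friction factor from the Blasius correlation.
Formula: f = \frac{0.316}{Re^{0.25}}
f = 0.316/51700^0.25 = 0.02096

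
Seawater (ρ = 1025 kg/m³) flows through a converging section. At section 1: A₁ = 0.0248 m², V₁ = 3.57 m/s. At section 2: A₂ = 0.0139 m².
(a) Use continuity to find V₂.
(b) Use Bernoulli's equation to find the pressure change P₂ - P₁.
(a) Continuity: A₁V₁=A₂V₂ -> V₂=A₁V₁/A₂=0.0248*3.57/0.0139=6.37 m/s
(b) Bernoulli: P₂-P₁=0.5*rho*(V₁^2-V₂^2)/1000=0.5*1025*(3.57^2-6.37^2)/1000=-14.26 kPa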